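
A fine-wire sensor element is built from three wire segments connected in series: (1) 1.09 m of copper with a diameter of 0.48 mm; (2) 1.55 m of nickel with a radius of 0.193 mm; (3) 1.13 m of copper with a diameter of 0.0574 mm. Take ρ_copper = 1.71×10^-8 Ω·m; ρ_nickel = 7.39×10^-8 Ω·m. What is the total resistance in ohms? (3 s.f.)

Seg 1: A = π(d/2)² = π(2.4000e-04 m)² = 1.810e-07 m²
R_1 = (1.71×10^-8)(1.09)/(1.810e-07) = 0.103 Ω
Seg 2: A = πr² = π(1.9300e-04 m)² = 1.170e-07 m²
R_2 = (7.39×10^-8)(1.55)/(1.170e-07) = 0.9788 Ω
Seg 3: A = π(d/2)² = π(2.8700e-05 m)² = 2.588e-09 m²
R_3 = (1.71×10^-8)(1.13)/(2.588e-09) = 7.467 Ω
R_total = R_1 + R_2 + R_3 = 8.55 Ω

8.55 Ω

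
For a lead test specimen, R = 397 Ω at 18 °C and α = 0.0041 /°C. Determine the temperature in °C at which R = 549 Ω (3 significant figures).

111 °C

R = R₀(1 + α(T − T₀)) ⇒ T = T₀ + (R/R₀ − 1)/α
T = 18 + (549/397 − 1)/0.0041 = 18 + (0.3829)/0.0041 = 111 °C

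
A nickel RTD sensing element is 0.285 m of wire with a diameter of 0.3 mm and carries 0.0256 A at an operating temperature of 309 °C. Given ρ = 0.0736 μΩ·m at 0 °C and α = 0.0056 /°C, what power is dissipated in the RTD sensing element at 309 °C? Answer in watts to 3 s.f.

5.31×10^-4 W

ρ = 0.0736 μΩ·m = 7.36×10^-8 Ω·m
A = π(d/2)² = π(1.5000e-04 m)² = 7.069e-08 m²
R₍0₎ = ρL/A = (7.36×10^-8)(0.285)/(7.069e-08) = 0.2967 Ω
R₍309₎ = R₍0₎(1 + αΔT) = 0.2967 × (1 + 0.0056×309) = 0.8102 Ω
P = I²R = (0.0256)² × 0.8102 = 5.31×10^-4 W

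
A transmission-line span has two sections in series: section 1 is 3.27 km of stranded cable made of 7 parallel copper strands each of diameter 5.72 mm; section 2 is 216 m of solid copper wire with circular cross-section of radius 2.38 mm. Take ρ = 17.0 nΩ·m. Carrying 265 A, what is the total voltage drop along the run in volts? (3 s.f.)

137 V

ρ = 17.0 nΩ·m = 1.70×10^-8 Ω·m
Section 1: A_strand = π(2.8600e-03)² = 2.570e-05 m²; R₁ = ρL/(N·A_s) = (1.70×10^-8)(3270)/(7×2.570e-05) = 0.309 Ω
Section 2: A = πr² = π(2.3800e-03 m)² = 1.780e-05 m²
R₂ = (1.70×10^-8)(216)/(1.780e-05) = 0.2063 Ω
R = R₁ + R₂ = 0.5154 Ω
V = IR = 265 × 0.5154 = 137 V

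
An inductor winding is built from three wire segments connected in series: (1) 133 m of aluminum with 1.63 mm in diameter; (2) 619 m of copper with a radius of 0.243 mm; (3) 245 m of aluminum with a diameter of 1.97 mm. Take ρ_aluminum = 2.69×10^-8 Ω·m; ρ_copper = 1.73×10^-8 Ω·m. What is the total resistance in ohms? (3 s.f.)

Seg 1: A = π(d/2)² = π(8.1500e-04 m)² = 2.087e-06 m²
R_1 = (2.69×10^-8)(133)/(2.087e-06) = 1.715 Ω
Seg 2: A = πr² = π(2.4300e-04 m)² = 1.855e-07 m²
R_2 = (1.73×10^-8)(619)/(1.855e-07) = 57.73 Ω
Seg 3: A = π(d/2)² = π(9.8500e-04 m)² = 3.048e-06 m²
R_3 = (2.69×10^-8)(245)/(3.048e-06) = 2.162 Ω
R_total = R_1 + R_2 + R_3 = 61.6 Ω

61.6 Ω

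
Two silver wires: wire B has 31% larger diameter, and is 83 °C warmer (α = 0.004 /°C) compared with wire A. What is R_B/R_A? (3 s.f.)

0.776

R ∝ ρL/d² with ρ ∝ (1+αΔT), so R_B/R_A = (1 + 31/100)⁻² × (1 + 0.004×83)
= 0.5827 × 1.332 = 0.776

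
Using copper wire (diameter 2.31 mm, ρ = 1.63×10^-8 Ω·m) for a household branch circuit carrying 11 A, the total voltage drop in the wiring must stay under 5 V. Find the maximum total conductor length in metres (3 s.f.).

A = π(d/2)² = π(1.1550e-03 m)² = 4.191e-06 m²
L_max = V_max·A/(1·ρI) = (5)(4.191e-06)/(1.63×10^-8×11) = 117 m

117 m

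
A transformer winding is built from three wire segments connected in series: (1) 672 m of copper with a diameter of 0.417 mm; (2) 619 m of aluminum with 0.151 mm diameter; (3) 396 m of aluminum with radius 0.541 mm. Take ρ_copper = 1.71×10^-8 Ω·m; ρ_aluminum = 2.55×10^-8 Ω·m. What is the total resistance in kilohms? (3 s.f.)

0.977 kΩ

Seg 1: A = π(d/2)² = π(2.0850e-04 m)² = 1.366e-07 m²
R_1 = (1.71×10^-8)(672)/(1.366e-07) = 84.14 Ω
Seg 2: A = π(d/2)² = π(7.5500e-05 m)² = 1.791e-08 m²
R_2 = (2.55×10^-8)(619)/(1.791e-08) = 881.4 Ω
Seg 3: A = πr² = π(5.4100e-04 m)² = 9.195e-07 m²
R_3 = (2.55×10^-8)(396)/(9.195e-07) = 10.98 Ω
R_total = R_1 + R_2 + R_3 = 0.977 kΩ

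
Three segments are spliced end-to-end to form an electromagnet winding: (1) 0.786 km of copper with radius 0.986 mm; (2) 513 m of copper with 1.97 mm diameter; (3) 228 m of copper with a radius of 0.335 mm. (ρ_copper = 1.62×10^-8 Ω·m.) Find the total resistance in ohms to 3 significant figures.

17.4 Ω

Seg 1: A = πr² = π(9.8600e-04 m)² = 3.054e-06 m²
R_1 = (1.62×10^-8)(786)/(3.054e-06) = 4.169 Ω
Seg 2: A = π(d/2)² = π(9.8500e-04 m)² = 3.048e-06 m²
R_2 = (1.62×10^-8)(513)/(3.048e-06) = 2.727 Ω
Seg 3: A = πr² = π(3.3500e-04 m)² = 3.526e-07 m²
R_3 = (1.62×10^-8)(228)/(3.526e-07) = 10.48 Ω
R_total = R_1 + R_2 + R_3 = 17.4 Ω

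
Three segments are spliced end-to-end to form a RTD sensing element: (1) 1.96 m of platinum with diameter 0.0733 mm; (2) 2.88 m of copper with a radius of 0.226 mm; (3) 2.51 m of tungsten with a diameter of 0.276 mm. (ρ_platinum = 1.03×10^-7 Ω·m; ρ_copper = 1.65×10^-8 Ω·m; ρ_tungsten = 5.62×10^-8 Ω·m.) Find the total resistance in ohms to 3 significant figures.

Seg 1: A = π(d/2)² = π(3.6650e-05 m)² = 4.220e-09 m²
R_1 = (1.03×10^-7)(1.96)/(4.220e-09) = 47.84 Ω
Seg 2: A = πr² = π(2.2600e-04 m)² = 1.605e-07 m²
R_2 = (1.65×10^-8)(2.88)/(1.605e-07) = 0.2961 Ω
Seg 3: A = π(d/2)² = π(1.3800e-04 m)² = 5.983e-08 m²
R_3 = (5.62×10^-8)(2.51)/(5.983e-08) = 2.358 Ω
R_total = R_1 + R_2 + R_3 = 50.5 Ω

50.5 Ω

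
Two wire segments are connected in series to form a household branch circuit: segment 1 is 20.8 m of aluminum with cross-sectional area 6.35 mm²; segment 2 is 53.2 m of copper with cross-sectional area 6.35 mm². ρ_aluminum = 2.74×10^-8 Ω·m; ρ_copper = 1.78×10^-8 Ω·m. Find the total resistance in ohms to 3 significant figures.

Segment 1: A = 6.35 mm² = 6.350e-06 m²
R₁ = ρL/A = (2.74×10^-8)(20.8)/(6.350e-06) = 0.08975 Ω
R₂ = (1.78×10^-8)(53.2)/(6.350e-06) = 0.1491 Ω
R = R₁ + R₂ = 0.239 Ω

0.239 Ω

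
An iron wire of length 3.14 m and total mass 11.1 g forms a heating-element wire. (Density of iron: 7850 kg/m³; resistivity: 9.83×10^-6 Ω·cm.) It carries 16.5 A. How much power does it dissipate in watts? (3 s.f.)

187 W

ρ = 9.83×10^-6 Ω·cm = 9.83×10^-8 Ω·m
A = m/(density·L) = 0.0111/(7850×3.14) = 4.5032e-07 m²
R = ρL/A = (9.83×10^-8)(3.14)/(4.5032e-07) = 0.6854 Ω
P = I²R = (16.5)² × 0.6854 = 187 W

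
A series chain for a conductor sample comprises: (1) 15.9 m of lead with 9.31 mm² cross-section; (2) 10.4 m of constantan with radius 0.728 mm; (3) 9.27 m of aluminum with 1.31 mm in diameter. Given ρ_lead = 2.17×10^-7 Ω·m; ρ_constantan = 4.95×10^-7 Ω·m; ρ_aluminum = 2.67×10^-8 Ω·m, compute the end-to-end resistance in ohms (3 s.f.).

Seg 1: A = 9.31 mm² = 9.310e-06 m²
R_1 = (2.17×10^-7)(15.9)/(9.310e-06) = 0.3706 Ω
Seg 2: A = πr² = π(7.2800e-04 m)² = 1.665e-06 m²
R_2 = (4.95×10^-7)(10.4)/(1.665e-06) = 3.092 Ω
Seg 3: A = π(d/2)² = π(6.5500e-04 m)² = 1.348e-06 m²
R_3 = (2.67×10^-8)(9.27)/(1.348e-06) = 0.1836 Ω
R_total = R_1 + R_2 + R_3 = 3.65 Ω

3.65 Ω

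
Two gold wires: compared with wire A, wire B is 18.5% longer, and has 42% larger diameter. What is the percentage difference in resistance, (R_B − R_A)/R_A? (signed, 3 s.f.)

R ∝ L/d², so R_B/R_A = (1 + 18.5/100) × (1 + 42/100)⁻²
= 1.185 × 0.4959 = 0.5877
(R_B − R_A)/R_A = 0.5877 − 1 = -41.2%

-41.2%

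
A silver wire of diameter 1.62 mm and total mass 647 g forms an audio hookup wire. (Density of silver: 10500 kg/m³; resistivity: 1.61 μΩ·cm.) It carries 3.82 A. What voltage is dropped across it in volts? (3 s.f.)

0.892 V

ρ = 1.61 μΩ·cm = 1.61×10^-8 Ω·m
A = π(d/2)² = π(8.1000e-04 m)² = 2.0612e-06 m²
L = m/(density·A) = 0.647/(10500×2.0612e-06) = 29.89 m
R = ρL/A = (1.61×10^-8)(29.89)/(2.0612e-06) = 0.2335 Ω
V = IR = 3.82 × 0.2335 = 0.892 V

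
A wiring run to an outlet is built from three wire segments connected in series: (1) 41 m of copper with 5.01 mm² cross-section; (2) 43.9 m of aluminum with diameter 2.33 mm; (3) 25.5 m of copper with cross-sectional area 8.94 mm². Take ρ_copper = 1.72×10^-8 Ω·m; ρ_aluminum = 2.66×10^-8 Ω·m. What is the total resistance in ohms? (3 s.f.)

0.464 Ω

Seg 1: A = 5.01 mm² = 5.010e-06 m²
R_1 = (1.72×10^-8)(41)/(5.010e-06) = 0.1408 Ω
Seg 2: A = π(d/2)² = π(1.1650e-03 m)² = 4.264e-06 m²
R_2 = (2.66×10^-8)(43.9)/(4.264e-06) = 0.2739 Ω
Seg 3: A = 8.94 mm² = 8.940e-06 m²
R_3 = (1.72×10^-8)(25.5)/(8.940e-06) = 0.04906 Ω
R_total = R_1 + R_2 + R_3 = 0.464 Ω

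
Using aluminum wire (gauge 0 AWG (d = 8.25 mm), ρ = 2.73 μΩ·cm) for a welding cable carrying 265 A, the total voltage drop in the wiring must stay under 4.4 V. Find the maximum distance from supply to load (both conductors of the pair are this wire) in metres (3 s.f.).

16.3 m

ρ = 2.73 μΩ·cm = 2.73×10^-8 Ω·m
A = π(8.25/2 mm)² = π(4.1250e-03 m)² = 5.346e-05 m²
L_max = V_max·A/(2·ρI) = (4.4)(5.346e-05)/(2×2.73×10^-8×265) = 16.3 m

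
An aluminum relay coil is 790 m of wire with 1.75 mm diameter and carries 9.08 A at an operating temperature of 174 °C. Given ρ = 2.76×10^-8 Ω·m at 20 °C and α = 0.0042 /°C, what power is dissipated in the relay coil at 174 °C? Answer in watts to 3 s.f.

1230 W

A = π(d/2)² = π(8.7500e-04 m)² = 2.405e-06 m²
R₍20₎ = ρL/A = (2.76×10^-8)(790)/(2.405e-06) = 9.065 Ω
R₍174₎ = R₍20₎(1 + αΔT) = 9.065 × (1 + 0.0042×154) = 14.93 Ω
P = I²R = (9.08)² × 14.93 = 1230 W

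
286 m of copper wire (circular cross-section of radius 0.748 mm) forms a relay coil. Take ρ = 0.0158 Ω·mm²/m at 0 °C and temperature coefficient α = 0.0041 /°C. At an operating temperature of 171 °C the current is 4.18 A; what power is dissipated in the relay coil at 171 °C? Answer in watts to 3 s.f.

ρ = 0.0158 Ω·mm²/m = 1.58×10^-8 Ω·m
A = πr² = π(7.4800e-04 m)² = 1.758e-06 m²
R₍0₎ = ρL/A = (1.58×10^-8)(286)/(1.758e-06) = 2.571 Ω
R₍171₎ = R₍0₎(1 + αΔT) = 2.571 × (1 + 0.0041×171) = 4.373 Ω
P = I²R = (4.18)² × 4.373 = 76.4 W

76.4 W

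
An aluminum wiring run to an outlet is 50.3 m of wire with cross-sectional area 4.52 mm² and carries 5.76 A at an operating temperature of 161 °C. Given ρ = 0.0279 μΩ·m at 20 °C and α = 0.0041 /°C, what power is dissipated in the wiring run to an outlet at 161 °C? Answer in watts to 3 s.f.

16.3 W

ρ = 0.0279 μΩ·m = 2.79×10^-8 Ω·m
A = 4.52 mm² = 4.520e-06 m²
R₍20₎ = ρL/A = (2.79×10^-8)(50.3)/(4.520e-06) = 0.3105 Ω
R₍161₎ = R₍20₎(1 + αΔT) = 0.3105 × (1 + 0.0041×141) = 0.49 Ω
P = I²R = (5.76)² × 0.49 = 16.3 W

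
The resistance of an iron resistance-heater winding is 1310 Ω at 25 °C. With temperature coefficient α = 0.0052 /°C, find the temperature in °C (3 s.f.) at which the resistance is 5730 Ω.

R = R₀(1 + α(T − T₀)) ⇒ T = T₀ + (R/R₀ − 1)/α
T = 25 + (5730/1310 − 1)/0.0052 = 25 + (3.374)/0.0052 = 674 °C

674 °C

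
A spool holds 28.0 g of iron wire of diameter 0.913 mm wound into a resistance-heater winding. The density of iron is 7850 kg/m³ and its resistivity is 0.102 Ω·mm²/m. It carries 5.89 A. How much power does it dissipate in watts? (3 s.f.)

29.4 W

ρ = 0.102 Ω·mm²/m = 1.02×10^-7 Ω·m
A = π(d/2)² = π(4.5650e-04 m)² = 6.5468e-07 m²
L = m/(density·A) = 0.028/(7850×6.5468e-07) = 5.448 m
R = ρL/A = (1.02×10^-7)(5.448)/(6.5468e-07) = 0.8488 Ω
P = I²R = (5.89)² × 0.8488 = 29.4 W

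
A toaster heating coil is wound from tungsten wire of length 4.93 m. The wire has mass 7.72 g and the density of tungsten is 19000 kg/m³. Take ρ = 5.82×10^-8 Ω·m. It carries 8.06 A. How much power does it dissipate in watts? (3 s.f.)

226 W

A = m/(density·L) = 0.00772/(19000×4.93) = 8.2417e-08 m²
R = ρL/A = (5.82×10^-8)(4.93)/(8.2417e-08) = 3.481 Ω
P = I²R = (8.06)² × 3.481 = 226 W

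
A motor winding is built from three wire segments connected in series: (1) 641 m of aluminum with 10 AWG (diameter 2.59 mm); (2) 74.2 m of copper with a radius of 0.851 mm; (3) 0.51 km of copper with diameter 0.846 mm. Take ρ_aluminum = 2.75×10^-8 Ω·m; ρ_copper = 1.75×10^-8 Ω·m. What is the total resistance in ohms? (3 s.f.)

19.8 Ω

Seg 1: A = π(2.59/2 mm)² = π(1.2950e-03 m)² = 5.269e-06 m²
R_1 = (2.75×10^-8)(641)/(5.269e-06) = 3.346 Ω
Seg 2: A = πr² = π(8.5100e-04 m)² = 2.275e-06 m²
R_2 = (1.75×10^-8)(74.2)/(2.275e-06) = 0.5707 Ω
Seg 3: A = π(d/2)² = π(4.2300e-04 m)² = 5.621e-07 m²
R_3 = (1.75×10^-8)(510)/(5.621e-07) = 15.88 Ω
R_total = R_1 + R_2 + R_3 = 19.8 Ω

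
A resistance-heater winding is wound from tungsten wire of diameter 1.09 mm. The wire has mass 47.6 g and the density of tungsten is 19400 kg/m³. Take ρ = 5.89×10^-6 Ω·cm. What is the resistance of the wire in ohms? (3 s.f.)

0.166 Ω

ρ = 5.89×10^-6 Ω·cm = 5.89×10^-8 Ω·m
A = π(d/2)² = π(5.4500e-04 m)² = 9.3313e-07 m²
L = m/(density·A) = 0.0476/(19400×9.3313e-07) = 2.629 m
R = ρL/A = (5.89×10^-8)(2.629)/(9.3313e-07) = 0.166 Ω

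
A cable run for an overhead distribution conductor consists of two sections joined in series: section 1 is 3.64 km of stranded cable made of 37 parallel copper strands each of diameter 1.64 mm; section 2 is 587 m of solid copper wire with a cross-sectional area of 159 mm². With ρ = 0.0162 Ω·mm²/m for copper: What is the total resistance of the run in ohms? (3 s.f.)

ρ = 0.0162 Ω·mm²/m = 1.62×10^-8 Ω·m
Section 1: A_strand = π(8.2000e-04)² = 2.112e-06 m²; R₁ = ρL/(N·A_s) = (1.62×10^-8)(3640)/(37×2.112e-06) = 0.7545 Ω
Section 2: A = 159 mm² = 1.590e-04 m²
R₂ = (1.62×10^-8)(587)/(1.590e-04) = 0.05981 Ω
R = R₁ + R₂ = 0.814 Ω

0.814 Ω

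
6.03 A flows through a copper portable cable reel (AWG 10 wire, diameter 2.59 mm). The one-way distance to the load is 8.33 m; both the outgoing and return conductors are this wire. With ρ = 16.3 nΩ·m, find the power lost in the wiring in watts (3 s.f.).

1.87 W

ρ = 16.3 nΩ·m = 1.63×10^-8 Ω·m
A = π(2.59/2 mm)² = π(1.2950e-03 m)² = 5.269e-06 m²
Total conductor length (both ways) L = 2 × 8.33 = 16.66 m
R = ρL/A = (1.63×10^-8)(16.66)/(5.269e-06) = 0.05154 Ω
P = I²R = (6.03)² × 0.05154 = 1.87 W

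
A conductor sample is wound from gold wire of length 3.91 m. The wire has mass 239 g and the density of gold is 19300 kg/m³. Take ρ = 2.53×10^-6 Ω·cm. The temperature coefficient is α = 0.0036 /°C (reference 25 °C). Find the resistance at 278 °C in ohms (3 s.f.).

0.0597 Ω

ρ = 2.53×10^-6 Ω·cm = 2.53×10^-8 Ω·m
A = m/(density·L) = 0.239/(19300×3.91) = 3.1671e-06 m²
R = ρL/A = (2.53×10^-8)(3.91)/(3.1671e-06) = 0.03123 Ω
R(278 °C) = 0.03123 × (1 + 0.0036×253) = 0.0597 Ω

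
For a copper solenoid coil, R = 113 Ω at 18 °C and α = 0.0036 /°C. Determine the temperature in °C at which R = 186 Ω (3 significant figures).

R = R₀(1 + α(T − T₀)) ⇒ T = T₀ + (R/R₀ − 1)/α
T = 18 + (186/113 − 1)/0.0036 = 18 + (0.646)/0.0036 = 197 °C

197 °C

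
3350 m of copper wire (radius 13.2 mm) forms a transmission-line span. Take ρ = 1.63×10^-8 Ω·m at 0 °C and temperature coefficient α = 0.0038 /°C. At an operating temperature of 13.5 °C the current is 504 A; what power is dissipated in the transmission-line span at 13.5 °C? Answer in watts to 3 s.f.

A = πr² = π(1.3200e-02 m)² = 5.474e-04 m²
R₍0₎ = ρL/A = (1.63×10^-8)(3350)/(5.474e-04) = 0.09976 Ω
R₍13.5₎ = R₍0₎(1 + αΔT) = 0.09976 × (1 + 0.0038×13.5) = 0.1049 Ω
P = I²R = (504)² × 0.1049 = 26600 W

26600 W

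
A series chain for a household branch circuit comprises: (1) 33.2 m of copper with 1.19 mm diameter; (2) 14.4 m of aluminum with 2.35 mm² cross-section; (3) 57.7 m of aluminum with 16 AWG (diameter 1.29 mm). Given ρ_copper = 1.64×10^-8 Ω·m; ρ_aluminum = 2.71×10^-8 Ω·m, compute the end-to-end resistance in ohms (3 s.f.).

Seg 1: A = π(d/2)² = π(5.9500e-04 m)² = 1.112e-06 m²
R_1 = (1.64×10^-8)(33.2)/(1.112e-06) = 0.4896 Ω
Seg 2: A = 2.35 mm² = 2.350e-06 m²
R_2 = (2.71×10^-8)(14.4)/(2.350e-06) = 0.1661 Ω
Seg 3: A = π(1.29/2 mm)² = π(6.4500e-04 m)² = 1.307e-06 m²
R_3 = (2.71×10^-8)(57.7)/(1.307e-06) = 1.196 Ω
R_total = R_1 + R_2 + R_3 = 1.85 Ω

1.85 Ω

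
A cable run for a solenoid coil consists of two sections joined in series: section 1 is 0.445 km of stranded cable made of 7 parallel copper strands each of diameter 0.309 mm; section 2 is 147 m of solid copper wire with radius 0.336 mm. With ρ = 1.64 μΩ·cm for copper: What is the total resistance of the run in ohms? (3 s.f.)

20.7 Ω

ρ = 1.64 μΩ·cm = 1.64×10^-8 Ω·m
Section 1: A_strand = π(1.5450e-04)² = 7.499e-08 m²; R₁ = ρL/(N·A_s) = (1.64×10^-8)(445)/(7×7.499e-08) = 13.9 Ω
Section 2: A = πr² = π(3.3600e-04 m)² = 3.547e-07 m²
R₂ = (1.64×10^-8)(147)/(3.547e-07) = 6.797 Ω
R = R₁ + R₂ = 20.7 Ω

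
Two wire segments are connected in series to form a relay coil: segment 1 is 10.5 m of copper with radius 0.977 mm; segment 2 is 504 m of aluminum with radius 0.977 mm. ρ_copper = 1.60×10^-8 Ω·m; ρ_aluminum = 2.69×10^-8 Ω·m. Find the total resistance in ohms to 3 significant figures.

4.58 Ω

Segment 1: A = πr² = π(9.7700e-04 m)² = 2.999e-06 m²
R₁ = ρL/A = (1.60×10^-8)(10.5)/(2.999e-06) = 0.05602 Ω
R₂ = (2.69×10^-8)(504)/(2.999e-06) = 4.521 Ω
R = R₁ + R₂ = 4.58 Ω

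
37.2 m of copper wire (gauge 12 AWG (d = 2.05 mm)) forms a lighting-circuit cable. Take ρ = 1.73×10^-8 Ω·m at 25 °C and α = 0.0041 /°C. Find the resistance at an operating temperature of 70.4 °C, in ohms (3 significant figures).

0.231 Ω

A = π(2.05/2 mm)² = π(1.0250e-03 m)² = 3.301e-06 m²
R₍25°C₎ = ρL/A = (1.73×10^-8)(37.2)/(3.301e-06) = 0.195 Ω
R = R₀(1 + αΔT) = 0.195(1 + 0.0041×45.4) = 0.231 Ω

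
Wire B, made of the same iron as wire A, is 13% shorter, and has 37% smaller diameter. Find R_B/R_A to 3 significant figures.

2.19

R ∝ L/d², so R_B/R_A = (1 − 13/100) × (1 − 37/100)⁻²
= 0.87 × 2.519 = 2.19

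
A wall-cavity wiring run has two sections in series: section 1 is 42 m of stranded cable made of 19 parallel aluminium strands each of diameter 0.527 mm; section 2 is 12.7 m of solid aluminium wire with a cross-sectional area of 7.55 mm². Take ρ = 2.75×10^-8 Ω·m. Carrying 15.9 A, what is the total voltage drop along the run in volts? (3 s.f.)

5.17 V

Section 1: A_strand = π(2.6350e-04)² = 2.181e-07 m²; R₁ = ρL/(N·A_s) = (2.75×10^-8)(42)/(19×2.181e-07) = 0.2787 Ω
Section 2: A = 7.55 mm² = 7.550e-06 m²
R₂ = (2.75×10^-8)(12.7)/(7.550e-06) = 0.04626 Ω
R = R₁ + R₂ = 0.3249 Ω
V = IR = 15.9 × 0.3249 = 5.17 V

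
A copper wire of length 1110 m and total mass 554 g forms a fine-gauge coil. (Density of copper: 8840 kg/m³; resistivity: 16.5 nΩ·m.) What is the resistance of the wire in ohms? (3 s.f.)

324 Ω

ρ = 16.5 nΩ·m = 1.65×10^-8 Ω·m
A = m/(density·L) = 0.554/(8840×1110) = 5.6459e-08 m²
R = ρL/A = (1.65×10^-8)(1110)/(5.6459e-08) = 324 Ω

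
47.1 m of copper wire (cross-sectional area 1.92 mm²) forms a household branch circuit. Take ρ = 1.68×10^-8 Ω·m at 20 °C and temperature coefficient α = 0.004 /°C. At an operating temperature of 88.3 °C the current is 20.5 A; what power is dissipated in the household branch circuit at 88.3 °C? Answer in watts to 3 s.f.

A = 1.92 mm² = 1.920e-06 m²
R₍20₎ = ρL/A = (1.68×10^-8)(47.1)/(1.920e-06) = 0.4121 Ω
R₍88.3₎ = R₍20₎(1 + αΔT) = 0.4121 × (1 + 0.004×68.3) = 0.5247 Ω
P = I²R = (20.5)² × 0.5247 = 221 W

221 W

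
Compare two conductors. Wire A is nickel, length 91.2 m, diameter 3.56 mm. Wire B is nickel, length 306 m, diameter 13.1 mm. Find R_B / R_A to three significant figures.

R ∝ ρL/d², so R_B/R_A = (L_B/L_A) × (d_A/d_B)²
= (306/91.2) × (3.56/13.1)² = 0.248

0.248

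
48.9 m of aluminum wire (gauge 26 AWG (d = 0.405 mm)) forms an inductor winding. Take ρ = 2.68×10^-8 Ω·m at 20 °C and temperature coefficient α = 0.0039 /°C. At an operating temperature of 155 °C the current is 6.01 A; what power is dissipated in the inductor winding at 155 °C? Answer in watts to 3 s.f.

A = π(0.405/2 mm)² = π(2.0250e-04 m)² = 1.288e-07 m²
R₍20₎ = ρL/A = (2.68×10^-8)(48.9)/(1.288e-07) = 10.17 Ω
R₍155₎ = R₍20₎(1 + αΔT) = 10.17 × (1 + 0.0039×135) = 15.53 Ω
P = I²R = (6.01)² × 15.53 = 561 W

561 W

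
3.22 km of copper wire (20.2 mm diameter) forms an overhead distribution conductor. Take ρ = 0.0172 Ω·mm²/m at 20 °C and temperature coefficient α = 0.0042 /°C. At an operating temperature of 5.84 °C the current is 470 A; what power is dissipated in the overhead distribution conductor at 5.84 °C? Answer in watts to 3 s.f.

ρ = 0.0172 Ω·mm²/m = 1.72×10^-8 Ω·m
A = π(d/2)² = π(1.0100e-02 m)² = 3.205e-04 m²
R₍20₎ = ρL/A = (1.72×10^-8)(3220)/(3.205e-04) = 0.1728 Ω
R₍5.84₎ = R₍20₎(1 + αΔT) = 0.1728 × (1 + 0.0042×-14.2) = 0.1625 Ω
P = I²R = (470)² × 0.1625 = 35900 W

35900 W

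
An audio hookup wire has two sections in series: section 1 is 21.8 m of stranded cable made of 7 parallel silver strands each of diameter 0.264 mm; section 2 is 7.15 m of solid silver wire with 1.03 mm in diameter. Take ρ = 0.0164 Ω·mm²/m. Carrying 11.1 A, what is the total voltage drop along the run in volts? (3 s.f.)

11.9 V

ρ = 0.0164 Ω·mm²/m = 1.64×10^-8 Ω·m
Section 1: A_strand = π(1.3200e-04)² = 5.474e-08 m²; R₁ = ρL/(N·A_s) = (1.64×10^-8)(21.8)/(7×5.474e-08) = 0.933 Ω
Section 2: A = π(d/2)² = π(5.1500e-04 m)² = 8.332e-07 m²
R₂ = (1.64×10^-8)(7.15)/(8.332e-07) = 0.1407 Ω
R = R₁ + R₂ = 1.074 Ω
V = IR = 11.1 × 1.074 = 11.9 V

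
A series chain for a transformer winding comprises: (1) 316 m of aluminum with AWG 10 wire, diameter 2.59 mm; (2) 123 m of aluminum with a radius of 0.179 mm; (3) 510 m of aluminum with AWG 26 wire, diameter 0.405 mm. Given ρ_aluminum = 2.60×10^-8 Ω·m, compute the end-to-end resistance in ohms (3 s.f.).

136 Ω

Seg 1: A = π(2.59/2 mm)² = π(1.2950e-03 m)² = 5.269e-06 m²
R_1 = (2.60×10^-8)(316)/(5.269e-06) = 1.559 Ω
Seg 2: A = πr² = π(1.7900e-04 m)² = 1.007e-07 m²
R_2 = (2.60×10^-8)(123)/(1.007e-07) = 31.77 Ω
Seg 3: A = π(0.405/2 mm)² = π(2.0250e-04 m)² = 1.288e-07 m²
R_3 = (2.60×10^-8)(510)/(1.288e-07) = 102.9 Ω
R_total = R_1 + R_2 + R_3 = 136 Ω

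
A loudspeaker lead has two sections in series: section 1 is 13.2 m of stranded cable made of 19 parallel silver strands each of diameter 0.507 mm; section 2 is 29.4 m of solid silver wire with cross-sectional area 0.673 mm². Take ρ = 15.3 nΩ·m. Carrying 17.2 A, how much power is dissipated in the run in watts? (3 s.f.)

213 W

ρ = 15.3 nΩ·m = 1.53×10^-8 Ω·m
Section 1: A_strand = π(2.5350e-04)² = 2.019e-07 m²; R₁ = ρL/(N·A_s) = (1.53×10^-8)(13.2)/(19×2.019e-07) = 0.05265 Ω
Section 2: A = 0.673 mm² = 6.730e-07 m²
R₂ = (1.53×10^-8)(29.4)/(6.730e-07) = 0.6684 Ω
R = R₁ + R₂ = 0.721 Ω
P = I²R = (17.2)² × 0.721 = 213 W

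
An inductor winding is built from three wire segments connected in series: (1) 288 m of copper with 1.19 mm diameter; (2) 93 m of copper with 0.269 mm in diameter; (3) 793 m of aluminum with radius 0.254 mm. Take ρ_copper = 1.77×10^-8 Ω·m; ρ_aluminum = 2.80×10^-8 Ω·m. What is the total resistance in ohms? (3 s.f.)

143 Ω

Seg 1: A = π(d/2)² = π(5.9500e-04 m)² = 1.112e-06 m²
R_1 = (1.77×10^-8)(288)/(1.112e-06) = 4.583 Ω
Seg 2: A = π(d/2)² = π(1.3450e-04 m)² = 5.683e-08 m²
R_2 = (1.77×10^-8)(93)/(5.683e-08) = 28.96 Ω
Seg 3: A = πr² = π(2.5400e-04 m)² = 2.027e-07 m²
R_3 = (2.80×10^-8)(793)/(2.027e-07) = 109.6 Ω
R_total = R_1 + R_2 + R_3 = 143 Ω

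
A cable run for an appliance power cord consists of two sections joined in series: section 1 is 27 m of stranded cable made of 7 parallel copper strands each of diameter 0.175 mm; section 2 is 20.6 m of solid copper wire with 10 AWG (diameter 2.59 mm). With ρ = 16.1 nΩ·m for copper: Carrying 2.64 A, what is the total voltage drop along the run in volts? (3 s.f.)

ρ = 16.1 nΩ·m = 1.61×10^-8 Ω·m
Section 1: A_strand = π(8.7500e-05)² = 2.405e-08 m²; R₁ = ρL/(N·A_s) = (1.61×10^-8)(27)/(7×2.405e-08) = 2.582 Ω
Section 2: A = π(2.59/2 mm)² = π(1.2950e-03 m)² = 5.269e-06 m²
R₂ = (1.61×10^-8)(20.6)/(5.269e-06) = 0.06295 Ω
R = R₁ + R₂ = 2.645 Ω
V = IR = 2.64 × 2.645 = 6.98 V

6.98 V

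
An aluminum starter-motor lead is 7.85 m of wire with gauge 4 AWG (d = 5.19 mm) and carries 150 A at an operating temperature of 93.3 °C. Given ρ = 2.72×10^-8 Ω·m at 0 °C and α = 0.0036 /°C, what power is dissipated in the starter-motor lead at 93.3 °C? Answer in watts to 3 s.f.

A = π(5.19/2 mm)² = π(2.5950e-03 m)² = 2.116e-05 m²
R₍0₎ = ρL/A = (2.72×10^-8)(7.85)/(2.116e-05) = 0.01009 Ω
R₍93.3₎ = R₍0₎(1 + αΔT) = 0.01009 × (1 + 0.0036×93.3) = 0.01348 Ω
P = I²R = (150)² × 0.01348 = 303 W

303 W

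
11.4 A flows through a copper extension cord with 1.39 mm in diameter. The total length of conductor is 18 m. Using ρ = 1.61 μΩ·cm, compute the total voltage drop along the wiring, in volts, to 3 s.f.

2.18 V

ρ = 1.61 μΩ·cm = 1.61×10^-8 Ω·m
A = π(d/2)² = π(6.9500e-04 m)² = 1.517e-06 m²
R = ρL/A = (1.61×10^-8)(18)/(1.517e-06) = 0.191 Ω
V = IR = 11.4 × 0.191 = 2.18 V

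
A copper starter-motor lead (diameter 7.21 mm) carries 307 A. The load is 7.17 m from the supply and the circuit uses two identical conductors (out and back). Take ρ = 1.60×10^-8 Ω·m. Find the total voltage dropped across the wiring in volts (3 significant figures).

A = π(d/2)² = π(3.6050e-03 m)² = 4.083e-05 m²
Total conductor length (both ways) L = 2 × 7.17 = 14.34 m
R = ρL/A = (1.60×10^-8)(14.34)/(4.083e-05) = 0.00562 Ω
V = IR = 307 × 0.00562 = 1.73 V

1.73 V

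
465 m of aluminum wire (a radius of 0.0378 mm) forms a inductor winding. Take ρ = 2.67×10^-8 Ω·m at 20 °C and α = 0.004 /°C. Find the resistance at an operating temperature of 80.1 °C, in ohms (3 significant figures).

A = πr² = π(3.7800e-05 m)² = 4.489e-09 m²
R₍20°C₎ = ρL/A = (2.67×10^-8)(465)/(4.489e-09) = 2766 Ω
R = R₀(1 + αΔT) = 2766(1 + 0.004×60.1) = 3430 Ω

3430 Ω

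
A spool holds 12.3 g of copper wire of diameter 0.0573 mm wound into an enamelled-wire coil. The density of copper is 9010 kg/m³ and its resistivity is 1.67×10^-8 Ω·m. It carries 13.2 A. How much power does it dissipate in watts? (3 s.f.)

A = π(d/2)² = π(2.8650e-05 m)² = 2.5787e-09 m²
L = m/(density·A) = 0.0123/(9010×2.5787e-09) = 529.4 m
R = ρL/A = (1.67×10^-8)(529.4)/(2.5787e-09) = 3428 Ω
P = I²R = (13.2)² × 3428 = 5.97×10^5 W

5.97×10^5 W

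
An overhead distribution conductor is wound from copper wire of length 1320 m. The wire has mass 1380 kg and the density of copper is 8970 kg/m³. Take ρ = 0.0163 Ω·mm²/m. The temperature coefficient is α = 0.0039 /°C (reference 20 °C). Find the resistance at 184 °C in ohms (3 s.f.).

0.303 Ω

ρ = 0.0163 Ω·mm²/m = 1.63×10^-8 Ω·m
A = m/(density·L) = 1380/(8970×1320) = 1.1655e-04 m²
R = ρL/A = (1.63×10^-8)(1320)/(1.1655e-04) = 0.1846 Ω
R(184 °C) = 0.1846 × (1 + 0.0039×164) = 0.303 Ω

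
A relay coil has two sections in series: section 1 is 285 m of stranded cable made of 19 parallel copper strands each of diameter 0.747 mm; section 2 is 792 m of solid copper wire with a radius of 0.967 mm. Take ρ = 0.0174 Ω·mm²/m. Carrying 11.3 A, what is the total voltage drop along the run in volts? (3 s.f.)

ρ = 0.0174 Ω·mm²/m = 1.74×10^-8 Ω·m
Section 1: A_strand = π(3.7350e-04)² = 4.383e-07 m²; R₁ = ρL/(N·A_s) = (1.74×10^-8)(285)/(19×4.383e-07) = 0.5955 Ω
Section 2: A = πr² = π(9.6700e-04 m)² = 2.938e-06 m²
R₂ = (1.74×10^-8)(792)/(2.938e-06) = 4.691 Ω
R = R₁ + R₂ = 5.287 Ω
V = IR = 11.3 × 5.287 = 59.7 V

59.7 V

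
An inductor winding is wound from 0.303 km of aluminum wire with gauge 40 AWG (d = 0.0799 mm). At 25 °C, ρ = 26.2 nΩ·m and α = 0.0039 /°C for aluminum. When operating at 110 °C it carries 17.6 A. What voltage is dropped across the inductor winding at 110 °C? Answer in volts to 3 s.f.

ρ = 26.2 nΩ·m = 2.62×10^-8 Ω·m
A = π(0.0799/2 mm)² = π(3.9950e-05 m)² = 5.014e-09 m²
R₍25₎ = ρL/A = (2.62×10^-8)(303)/(5.014e-09) = 1583 Ω
R₍110₎ = R₍25₎(1 + αΔT) = 1583 × (1 + 0.0039×85) = 2108 Ω
V = IR = 17.6 × 2108 = 37100 V

37100 V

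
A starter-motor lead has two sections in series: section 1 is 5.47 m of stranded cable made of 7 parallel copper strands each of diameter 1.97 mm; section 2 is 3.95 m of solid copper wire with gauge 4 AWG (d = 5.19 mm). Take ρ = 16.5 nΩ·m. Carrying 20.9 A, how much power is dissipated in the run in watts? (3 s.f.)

ρ = 16.5 nΩ·m = 1.65×10^-8 Ω·m
Section 1: A_strand = π(9.8500e-04)² = 3.048e-06 m²; R₁ = ρL/(N·A_s) = (1.65×10^-8)(5.47)/(7×3.048e-06) = 0.00423 Ω
Section 2: A = π(5.19/2 mm)² = π(2.5950e-03 m)² = 2.116e-05 m²
R₂ = (1.65×10^-8)(3.95)/(2.116e-05) = 0.003081 Ω
R = R₁ + R₂ = 0.007311 Ω
P = I²R = (20.9)² × 0.007311 = 3.19 W

3.19 W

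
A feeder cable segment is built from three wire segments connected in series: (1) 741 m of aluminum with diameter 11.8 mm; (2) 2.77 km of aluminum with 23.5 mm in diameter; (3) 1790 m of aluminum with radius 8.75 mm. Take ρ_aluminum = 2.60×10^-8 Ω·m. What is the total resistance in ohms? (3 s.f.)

0.536 Ω

Seg 1: A = π(d/2)² = π(5.9000e-03 m)² = 1.094e-04 m²
R_1 = (2.60×10^-8)(741)/(1.094e-04) = 0.1762 Ω
Seg 2: A = π(d/2)² = π(1.1750e-02 m)² = 4.337e-04 m²
R_2 = (2.60×10^-8)(2770)/(4.337e-04) = 0.166 Ω
Seg 3: A = πr² = π(8.7500e-03 m)² = 2.405e-04 m²
R_3 = (2.60×10^-8)(1790)/(2.405e-04) = 0.1935 Ω
R_total = R_1 + R_2 + R_3 = 0.536 Ω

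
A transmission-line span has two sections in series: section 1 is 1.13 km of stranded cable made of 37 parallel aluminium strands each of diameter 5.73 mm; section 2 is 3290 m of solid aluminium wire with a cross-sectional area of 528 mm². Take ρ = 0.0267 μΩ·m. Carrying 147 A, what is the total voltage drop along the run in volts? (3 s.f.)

ρ = 0.0267 μΩ·m = 2.67×10^-8 Ω·m
Section 1: A_strand = π(2.8650e-03)² = 2.579e-05 m²; R₁ = ρL/(N·A_s) = (2.67×10^-8)(1130)/(37×2.579e-05) = 0.03162 Ω
Section 2: A = 528 mm² = 5.280e-04 m²
R₂ = (2.67×10^-8)(3290)/(5.280e-04) = 0.1664 Ω
R = R₁ + R₂ = 0.198 Ω
V = IR = 147 × 0.198 = 29.1 V

29.1 V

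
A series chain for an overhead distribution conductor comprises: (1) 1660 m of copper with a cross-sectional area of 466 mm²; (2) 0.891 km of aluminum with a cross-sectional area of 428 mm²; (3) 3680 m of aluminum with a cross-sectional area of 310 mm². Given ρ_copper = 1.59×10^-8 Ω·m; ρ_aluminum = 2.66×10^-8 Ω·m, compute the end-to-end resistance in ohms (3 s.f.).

Seg 1: A = 466 mm² = 4.660e-04 m²
R_1 = (1.59×10^-8)(1660)/(4.660e-04) = 0.05664 Ω
Seg 2: A = 428 mm² = 4.280e-04 m²
R_2 = (2.66×10^-8)(891)/(4.280e-04) = 0.05538 Ω
Seg 3: A = 310 mm² = 3.100e-04 m²
R_3 = (2.66×10^-8)(3680)/(3.100e-04) = 0.3158 Ω
R_total = R_1 + R_2 + R_3 = 0.428 Ω

0.428 Ω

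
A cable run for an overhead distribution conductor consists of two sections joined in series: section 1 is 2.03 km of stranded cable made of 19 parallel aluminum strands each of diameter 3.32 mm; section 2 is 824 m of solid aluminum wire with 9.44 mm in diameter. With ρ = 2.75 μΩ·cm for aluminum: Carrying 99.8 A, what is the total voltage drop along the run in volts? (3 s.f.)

ρ = 2.75 μΩ·cm = 2.75×10^-8 Ω·m
Section 1: A_strand = π(1.6600e-03)² = 8.657e-06 m²; R₁ = ρL/(N·A_s) = (2.75×10^-8)(2030)/(19×8.657e-06) = 0.3394 Ω
Section 2: A = π(d/2)² = π(4.7200e-03 m)² = 6.999e-05 m²
R₂ = (2.75×10^-8)(824)/(6.999e-05) = 0.3238 Ω
R = R₁ + R₂ = 0.6632 Ω
V = IR = 99.8 × 0.6632 = 66.2 V

66.2 V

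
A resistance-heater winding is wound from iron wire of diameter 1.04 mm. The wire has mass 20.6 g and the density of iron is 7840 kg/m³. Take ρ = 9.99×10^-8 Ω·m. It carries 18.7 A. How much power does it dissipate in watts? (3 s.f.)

127 W

A = π(d/2)² = π(5.2000e-04 m)² = 8.4949e-07 m²
L = m/(density·A) = 0.0206/(7840×8.4949e-07) = 3.093 m
R = ρL/A = (9.99×10^-8)(3.093)/(8.4949e-07) = 0.3638 Ω
P = I²R = (18.7)² × 0.3638 = 127 W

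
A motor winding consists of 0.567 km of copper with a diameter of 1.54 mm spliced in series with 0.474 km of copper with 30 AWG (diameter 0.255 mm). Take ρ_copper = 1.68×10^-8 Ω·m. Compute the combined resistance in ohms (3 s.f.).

161 Ω

Segment 1: A = π(d/2)² = π(7.7000e-04 m)² = 1.863e-06 m²
R₁ = ρL/A = (1.68×10^-8)(567)/(1.863e-06) = 5.114 Ω
Segment 2: A = π(0.255/2 mm)² = π(1.2750e-04 m)² = 5.107e-08 m²
R₂ = (1.68×10^-8)(474)/(5.107e-08) = 155.9 Ω
R = R₁ + R₂ = 161 Ω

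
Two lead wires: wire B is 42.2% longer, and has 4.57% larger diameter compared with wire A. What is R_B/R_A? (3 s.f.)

1.30

R ∝ L/d², so R_B/R_A = (1 + 42.2/100) × (1 + 4.57/100)⁻²
= 1.422 × 0.9145 = 1.30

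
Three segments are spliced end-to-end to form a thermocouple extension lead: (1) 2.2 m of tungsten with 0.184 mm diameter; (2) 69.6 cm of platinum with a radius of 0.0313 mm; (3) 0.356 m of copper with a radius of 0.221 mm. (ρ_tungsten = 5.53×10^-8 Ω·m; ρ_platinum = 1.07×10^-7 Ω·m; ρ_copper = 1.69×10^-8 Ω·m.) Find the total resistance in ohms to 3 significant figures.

28.8 Ω

Seg 1: A = π(d/2)² = π(9.2000e-05 m)² = 2.659e-08 m²
R_1 = (5.53×10^-8)(2.2)/(2.659e-08) = 4.575 Ω
Seg 2: A = πr² = π(3.1300e-05 m)² = 3.078e-09 m²
R_2 = (1.07×10^-7)(0.696)/(3.078e-09) = 24.2 Ω
Seg 3: A = πr² = π(2.2100e-04 m)² = 1.534e-07 m²
R_3 = (1.69×10^-8)(0.356)/(1.534e-07) = 0.03921 Ω
R_total = R_1 + R_2 + R_3 = 28.8 Ω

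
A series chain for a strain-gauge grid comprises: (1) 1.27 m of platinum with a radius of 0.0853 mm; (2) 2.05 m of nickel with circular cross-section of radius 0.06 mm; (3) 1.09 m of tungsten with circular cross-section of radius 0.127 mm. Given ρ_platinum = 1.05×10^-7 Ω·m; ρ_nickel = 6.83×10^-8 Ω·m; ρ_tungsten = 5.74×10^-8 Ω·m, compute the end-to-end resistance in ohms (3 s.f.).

19.4 Ω

Seg 1: A = πr² = π(8.5300e-05 m)² = 2.286e-08 m²
R_1 = (1.05×10^-7)(1.27)/(2.286e-08) = 5.834 Ω
Seg 2: A = πr² = π(6.0000e-05 m)² = 1.131e-08 m²
R_2 = (6.83×10^-8)(2.05)/(1.131e-08) = 12.38 Ω
Seg 3: A = πr² = π(1.2700e-04 m)² = 5.067e-08 m²
R_3 = (5.74×10^-8)(1.09)/(5.067e-08) = 1.235 Ω
R_total = R_1 + R_2 + R_3 = 19.4 Ω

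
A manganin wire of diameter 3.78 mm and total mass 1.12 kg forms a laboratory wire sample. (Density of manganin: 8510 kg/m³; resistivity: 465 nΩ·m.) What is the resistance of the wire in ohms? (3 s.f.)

ρ = 465 nΩ·m = 4.65×10^-7 Ω·m
A = π(d/2)² = π(1.8900e-03 m)² = 1.1222e-05 m²
L = m/(density·A) = 1.12/(8510×1.1222e-05) = 11.73 m
R = ρL/A = (4.65×10^-7)(11.73)/(1.1222e-05) = 0.486 Ω

0.486 Ω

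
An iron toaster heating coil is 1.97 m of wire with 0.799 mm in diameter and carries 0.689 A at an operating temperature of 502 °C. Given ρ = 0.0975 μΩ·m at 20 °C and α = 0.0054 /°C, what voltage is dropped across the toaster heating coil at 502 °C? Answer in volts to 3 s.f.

0.951 V

ρ = 0.0975 μΩ·m = 9.75×10^-8 Ω·m
A = π(d/2)² = π(3.9950e-04 m)² = 5.014e-07 m²
R₍20₎ = ρL/A = (9.75×10^-8)(1.97)/(5.014e-07) = 0.3831 Ω
R₍502₎ = R₍20₎(1 + αΔT) = 0.3831 × (1 + 0.0054×482) = 1.38 Ω
V = IR = 0.689 × 1.38 = 0.951 V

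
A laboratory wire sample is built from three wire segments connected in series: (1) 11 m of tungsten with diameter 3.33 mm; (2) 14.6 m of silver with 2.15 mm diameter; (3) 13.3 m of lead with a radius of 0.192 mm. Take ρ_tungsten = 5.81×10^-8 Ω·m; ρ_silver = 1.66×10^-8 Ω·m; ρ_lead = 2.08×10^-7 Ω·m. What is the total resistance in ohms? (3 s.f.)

24.0 Ω

Seg 1: A = π(d/2)² = π(1.6650e-03 m)² = 8.709e-06 m²
R_1 = (5.81×10^-8)(11)/(8.709e-06) = 0.07338 Ω
Seg 2: A = π(d/2)² = π(1.0750e-03 m)² = 3.631e-06 m²
R_2 = (1.66×10^-8)(14.6)/(3.631e-06) = 0.06676 Ω
Seg 3: A = πr² = π(1.9200e-04 m)² = 1.158e-07 m²
R_3 = (2.08×10^-7)(13.3)/(1.158e-07) = 23.89 Ω
R_total = R_1 + R_2 + R_3 = 24.0 Ω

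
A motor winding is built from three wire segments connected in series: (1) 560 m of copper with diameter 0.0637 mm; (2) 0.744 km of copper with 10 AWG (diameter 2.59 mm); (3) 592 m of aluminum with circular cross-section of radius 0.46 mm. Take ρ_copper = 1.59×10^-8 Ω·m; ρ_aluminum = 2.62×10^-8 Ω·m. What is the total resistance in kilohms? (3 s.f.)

2.82 kΩ

Seg 1: A = π(d/2)² = π(3.1850e-05 m)² = 3.187e-09 m²
R_1 = (1.59×10^-8)(560)/(3.187e-09) = 2794 Ω
Seg 2: A = π(2.59/2 mm)² = π(1.2950e-03 m)² = 5.269e-06 m²
R_2 = (1.59×10^-8)(744)/(5.269e-06) = 2.245 Ω
Seg 3: A = πr² = π(4.6000e-04 m)² = 6.648e-07 m²
R_3 = (2.62×10^-8)(592)/(6.648e-07) = 23.33 Ω
R_total = R_1 + R_2 + R_3 = 2.82 kΩ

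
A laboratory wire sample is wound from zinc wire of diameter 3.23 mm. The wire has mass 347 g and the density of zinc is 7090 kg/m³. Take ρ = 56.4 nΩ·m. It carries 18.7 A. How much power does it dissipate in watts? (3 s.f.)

14.4 W

ρ = 56.4 nΩ·m = 5.64×10^-8 Ω·m
A = π(d/2)² = π(1.6150e-03 m)² = 8.1940e-06 m²
L = m/(density·A) = 0.347/(7090×8.1940e-06) = 5.973 m
R = ρL/A = (5.64×10^-8)(5.973)/(8.1940e-06) = 0.04111 Ω
P = I²R = (18.7)² × 0.04111 = 14.4 W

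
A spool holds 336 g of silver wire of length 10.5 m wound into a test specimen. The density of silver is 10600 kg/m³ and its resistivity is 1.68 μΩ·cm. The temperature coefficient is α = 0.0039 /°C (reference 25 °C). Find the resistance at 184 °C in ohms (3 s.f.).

0.0947 Ω

ρ = 1.68 μΩ·cm = 1.68×10^-8 Ω·m
A = m/(density·L) = 0.336/(10600×10.5) = 3.0189e-06 m²
R = ρL/A = (1.68×10^-8)(10.5)/(3.0189e-06) = 0.05843 Ω
R(184 °C) = 0.05843 × (1 + 0.0039×159) = 0.0947 Ω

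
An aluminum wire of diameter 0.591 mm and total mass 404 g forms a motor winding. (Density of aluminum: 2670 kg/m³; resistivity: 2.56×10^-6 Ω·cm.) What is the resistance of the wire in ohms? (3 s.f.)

51.5 Ω

ρ = 2.56×10^-6 Ω·cm = 2.56×10^-8 Ω·m
A = π(d/2)² = π(2.9550e-04 m)² = 2.7432e-07 m²
L = m/(density·A) = 0.404/(2670×2.7432e-07) = 551.6 m
R = ρL/A = (2.56×10^-8)(551.6)/(2.7432e-07) = 51.5 Ω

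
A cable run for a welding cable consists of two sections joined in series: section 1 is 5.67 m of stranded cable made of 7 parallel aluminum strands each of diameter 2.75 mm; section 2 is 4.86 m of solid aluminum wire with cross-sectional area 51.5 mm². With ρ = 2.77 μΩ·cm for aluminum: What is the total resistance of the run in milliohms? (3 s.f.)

6.39 mΩ

ρ = 2.77 μΩ·cm = 2.77×10^-8 Ω·m
Section 1: A_strand = π(1.3750e-03)² = 5.940e-06 m²; R₁ = ρL/(N·A_s) = (2.77×10^-8)(5.67)/(7×5.940e-06) = 0.003778 Ω
Section 2: A = 51.5 mm² = 5.150e-05 m²
R₂ = (2.77×10^-8)(4.86)/(5.150e-05) = 0.002614 Ω
R = R₁ + R₂ = 6.39 mΩ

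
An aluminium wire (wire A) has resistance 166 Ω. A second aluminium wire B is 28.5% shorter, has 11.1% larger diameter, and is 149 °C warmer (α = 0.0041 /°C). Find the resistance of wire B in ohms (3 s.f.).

155 Ω

R ∝ ρL/d² with ρ ∝ (1+αΔT), so R_B/R_A = (1 − 28.5/100) × (1 + 11.1/100)⁻² × (1 + 0.0041×149)
= 0.715 × 0.8102 × 1.611 = 0.9331
R_B = 0.9331 × 166 = 155 Ω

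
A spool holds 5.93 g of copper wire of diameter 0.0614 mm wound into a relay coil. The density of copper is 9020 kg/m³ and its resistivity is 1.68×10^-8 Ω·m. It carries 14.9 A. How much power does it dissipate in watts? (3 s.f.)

2.80×10^5 W

A = π(d/2)² = π(3.0700e-05 m)² = 2.9609e-09 m²
L = m/(density·A) = 0.00593/(9020×2.9609e-09) = 222 m
R = ρL/A = (1.68×10^-8)(222)/(2.9609e-09) = 1260 Ω
P = I²R = (14.9)² × 1260 = 2.80×10^5 W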